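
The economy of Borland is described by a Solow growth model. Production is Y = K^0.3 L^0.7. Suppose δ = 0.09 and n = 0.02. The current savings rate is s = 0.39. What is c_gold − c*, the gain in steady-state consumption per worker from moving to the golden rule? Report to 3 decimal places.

Δc ≈ 0.027

Break-even investment rate: n + δ = 0.02 + 0.09 = 0.11.
Current steady state (s = 0.39): k* = (0.39/0.11)^(1/0.7) ≈ 6.0988, y* = 6.0988^0.3 ≈ 1.7202, c* = (1−0.39)·1.7202 ≈ 1.0493.
At the golden rule the marginal product of capital equals n+δ: 0.3·k^(0.3−1) = 0.11. Solving, k_gold = (0.3/0.11)^(1/0.7) ≈ 4.1925.
y_gold = 4.1925^0.3 ≈ 1.5372, c_gold = y_gold − 0.11·k_gold ≈ 1.0761.
Gain: Δc = 1.0761 − 1.0493 ≈ 0.0268.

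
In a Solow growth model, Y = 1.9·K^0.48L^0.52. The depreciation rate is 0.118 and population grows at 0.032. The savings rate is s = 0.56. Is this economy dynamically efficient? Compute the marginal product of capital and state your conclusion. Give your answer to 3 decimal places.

n + δ = 0.032 + 0.118 = 0.15.
Steady-state k*: s·A·k^0.48 = 0.15·k gives k* = (0.56·1.9/0.15)^(1/0.52) ≈ 43.2764.
MPK = 0.48·1.9·43.2764^(-0.52) ≈ 0.1286.
MPK < n+δ = 0.15, so the economy is dynamically inefficient (over-saving).

dynamically inefficient; MPK ≈ 0.129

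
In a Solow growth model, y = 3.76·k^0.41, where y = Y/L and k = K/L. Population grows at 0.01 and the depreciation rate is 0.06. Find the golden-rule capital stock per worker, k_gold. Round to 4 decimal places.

k_gold ≈ 188.8239

n + δ = 0.01 + 0.06 = 0.07.
Golden rule sets MPK = n+δ: 0.41·3.76·k^(0.41−1) = 0.07, so k_gold = (0.41·3.76/0.07)^(1/0.59) ≈ 188.8239.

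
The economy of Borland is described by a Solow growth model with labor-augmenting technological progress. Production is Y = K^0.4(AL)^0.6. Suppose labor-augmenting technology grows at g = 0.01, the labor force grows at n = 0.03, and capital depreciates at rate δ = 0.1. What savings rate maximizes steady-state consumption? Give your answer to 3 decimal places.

Capital per effective worker breaks even when investment replaces (n + g + δ)·k; here n + g + δ = 0.14.
At the golden rule MPK = n+g+δ, and in any Cobb-Douglas steady state s = (n+g+δ)·k/y = MPK·k/y = capital's share 0.4.

s_gold = 0.400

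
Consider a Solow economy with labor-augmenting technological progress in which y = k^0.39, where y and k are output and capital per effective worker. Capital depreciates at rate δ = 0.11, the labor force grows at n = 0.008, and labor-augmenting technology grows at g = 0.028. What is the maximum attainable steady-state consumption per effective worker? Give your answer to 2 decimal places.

Break-even investment rate: n + g + δ = 0.008 + 0.028 + 0.11 = 0.146.
Setting f'(k) = n+g+δ gives 0.39·k^(0.39−1) = 0.146, hence k_gold = (0.39/0.146)^(1/0.61) ≈ 5.0064.
y_gold = 5.0064^0.39 ≈ 1.8742.
c_gold = y_gold − (n+g+δ)·k_gold = 1.8742 − 0.146·5.0064 ≈ 1.1433.

c_gold ≈ 1.14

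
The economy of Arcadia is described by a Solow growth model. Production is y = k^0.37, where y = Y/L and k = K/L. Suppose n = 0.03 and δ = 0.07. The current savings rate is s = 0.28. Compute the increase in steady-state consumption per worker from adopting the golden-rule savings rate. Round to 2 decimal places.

Δc ≈ 0.04

Break-even investment rate: n + δ = 0.03 + 0.07 = 0.1.
Current steady state (s = 0.28): k* = (0.28/0.1)^(1/0.63) ≈ 5.1260, y* = 5.1260^0.37 ≈ 1.8307, c* = (1−0.28)·1.8307 ≈ 1.3181.
Maximizing c = f(k) − (n+δ)·k gives f'(k) = n+δ, i.e. 0.37·k^(0.37−1) = 0.1, so k_gold = (0.37/0.1)^(1/0.63) ≈ 7.9782.
y_gold = 7.9782^0.37 ≈ 2.1563, c_gold = y_gold − 0.1·k_gold ≈ 1.3585.
Gain: Δc = 1.3585 − 1.3181 ≈ 0.0404.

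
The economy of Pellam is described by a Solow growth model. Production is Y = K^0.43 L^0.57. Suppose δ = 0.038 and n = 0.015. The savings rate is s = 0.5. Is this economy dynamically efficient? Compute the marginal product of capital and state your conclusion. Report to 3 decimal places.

The effective depreciation rate is n + δ = 0.015 + 0.038 = 0.053.
Steady-state k*: s·k^0.43 = 0.053·k gives k* = (0.5/0.053)^(1/0.57) ≈ 51.2849.
MPK = 0.43·51.2849^(-0.57) ≈ 0.0456.
MPK < n+δ = 0.053, so the economy is dynamically inefficient (over-saving).

dynamically inefficient; MPK ≈ 0.046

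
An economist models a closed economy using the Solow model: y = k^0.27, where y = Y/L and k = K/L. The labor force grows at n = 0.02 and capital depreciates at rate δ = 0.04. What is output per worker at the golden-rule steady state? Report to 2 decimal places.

The effective depreciation rate is n + δ = 0.02 + 0.04 = 0.06.
Setting f'(k) = n+δ gives 0.27·k^(0.27−1) = 0.06, hence k_gold = (0.27/0.06)^(1/0.73) ≈ 7.8490.
Output: y_gold = k_gold^0.27 = 7.8490^0.27 ≈ 1.7442.

y_gold ≈ 1.74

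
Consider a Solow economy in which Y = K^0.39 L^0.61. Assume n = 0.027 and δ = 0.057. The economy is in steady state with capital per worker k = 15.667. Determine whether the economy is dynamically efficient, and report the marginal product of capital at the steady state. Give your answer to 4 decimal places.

dynamically inefficient; MPK ≈ 0.0728

Capital per worker breaks even when investment replaces (n + δ)·k; here n + δ = 0.084.
MPK = 0.39·k^(0.39−1) = 0.39·15.667^(-0.61) ≈ 0.0728.
MPK < 0.084, so the economy is dynamically inefficient (over-saving).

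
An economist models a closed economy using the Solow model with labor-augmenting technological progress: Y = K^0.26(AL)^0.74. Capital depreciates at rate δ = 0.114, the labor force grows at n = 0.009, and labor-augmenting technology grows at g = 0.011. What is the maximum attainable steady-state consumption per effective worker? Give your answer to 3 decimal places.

c_gold ≈ 0.934

Break-even investment rate: n + g + δ = 0.009 + 0.011 + 0.114 = 0.134.
Maximizing c = f(k) − (n+g+δ)·k gives f'(k) = n+g+δ, i.e. 0.26·k^(0.26−1) = 0.134, so k_gold = (0.26/0.134)^(1/0.74) ≈ 2.4491.
y_gold = 2.4491^0.26 ≈ 1.2622.
c_gold = y_gold − (n+g+δ)·k_gold = 1.2622 − 0.134·2.4491 ≈ 0.9341.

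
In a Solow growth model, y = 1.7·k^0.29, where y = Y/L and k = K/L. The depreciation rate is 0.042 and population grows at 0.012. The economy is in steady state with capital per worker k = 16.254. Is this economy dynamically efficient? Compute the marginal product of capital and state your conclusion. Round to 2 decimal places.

The effective depreciation rate is n + δ = 0.012 + 0.042 = 0.054.
MPK = 0.29·1.7·k^(0.29−1) = 0.29·1.7·16.254^(-0.71) ≈ 0.0681.
MPK > 0.054, so the economy is dynamically efficient (under-saving).

dynamically efficient; MPK ≈ 0.07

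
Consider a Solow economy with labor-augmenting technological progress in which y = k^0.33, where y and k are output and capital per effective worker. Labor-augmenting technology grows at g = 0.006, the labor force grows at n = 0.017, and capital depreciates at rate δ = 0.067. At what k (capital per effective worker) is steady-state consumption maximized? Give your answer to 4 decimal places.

k_gold ≈ 6.9534

Capital per effective worker breaks even when investment replaces (n + g + δ)·k; here n + g + δ = 0.09.
At the golden rule the marginal product of capital equals n+g+δ: 0.33·k^(0.33−1) = 0.09. Solving, k_gold = (0.33/0.09)^(1/0.67) ≈ 6.9534.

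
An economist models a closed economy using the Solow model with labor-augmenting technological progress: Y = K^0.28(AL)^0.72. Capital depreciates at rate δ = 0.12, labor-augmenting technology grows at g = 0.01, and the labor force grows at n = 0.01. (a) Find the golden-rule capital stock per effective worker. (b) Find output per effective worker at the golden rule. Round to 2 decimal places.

n + g + δ = 0.01 + 0.01 + 0.12 = 0.14.
Maximizing c = f(k) − (n+g+δ)·k gives f'(k) = n+g+δ, i.e. 0.28·k^(0.28−1) = 0.14, so k_gold = (0.28/0.14)^(1/0.72) ≈ 2.6188.
y_gold = 2.6188^0.28 ≈ 1.3094.

(a) k_gold ≈ 2.62; (b) y_gold ≈ 1.31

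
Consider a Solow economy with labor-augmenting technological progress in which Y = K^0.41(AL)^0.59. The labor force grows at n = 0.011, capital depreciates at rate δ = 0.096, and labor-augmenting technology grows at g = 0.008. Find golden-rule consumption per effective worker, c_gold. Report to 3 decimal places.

c_gold ≈ 1.427

Capital per effective worker breaks even when investment replaces (n + g + δ)·k; here n + g + δ = 0.115.
Setting f'(k) = n+g+δ gives 0.41·k^(0.41−1) = 0.115, hence k_gold = (0.41/0.115)^(1/0.59) ≈ 8.6246.
y_gold = 8.6246^0.41 ≈ 2.4191.
c_gold = y_gold − (n+g+δ)·k_gold = 2.4191 − 0.115·8.6246 ≈ 1.4273.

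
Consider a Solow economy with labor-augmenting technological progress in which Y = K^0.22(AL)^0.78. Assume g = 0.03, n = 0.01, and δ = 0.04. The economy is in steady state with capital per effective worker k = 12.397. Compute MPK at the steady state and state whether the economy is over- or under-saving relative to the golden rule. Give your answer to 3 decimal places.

Break-even investment rate: n + g + δ = 0.01 + 0.03 + 0.04 = 0.08.
MPK = 0.22·k^(0.22−1) = 0.22·12.397^(-0.78) ≈ 0.0309.
MPK < 0.08, so the economy is dynamically inefficient (over-saving).

over-saving; MPK ≈ 0.031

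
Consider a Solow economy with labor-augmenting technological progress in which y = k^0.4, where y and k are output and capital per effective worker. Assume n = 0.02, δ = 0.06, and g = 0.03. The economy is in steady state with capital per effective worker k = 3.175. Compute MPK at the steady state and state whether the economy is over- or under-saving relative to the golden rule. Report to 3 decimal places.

under-saving; MPK ≈ 0.200

Capital per effective worker breaks even when investment replaces (n + g + δ)·k; here n + g + δ = 0.11.
MPK = 0.4·k^(0.4−1) = 0.4·3.175^(-0.6) ≈ 0.2000.
MPK > 0.11, so the economy is dynamically efficient (under-saving).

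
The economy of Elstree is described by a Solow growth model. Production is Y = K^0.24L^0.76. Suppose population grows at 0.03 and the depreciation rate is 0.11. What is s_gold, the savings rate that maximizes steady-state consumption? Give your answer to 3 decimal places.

s_gold = 0.240

Capital per worker breaks even when investment replaces (n + δ)·k; here n + δ = 0.14.
At the golden rule MPK = n+δ, and in any Cobb-Douglas steady state s = (n+δ)·k/y = MPK·k/y = capital's share 0.24.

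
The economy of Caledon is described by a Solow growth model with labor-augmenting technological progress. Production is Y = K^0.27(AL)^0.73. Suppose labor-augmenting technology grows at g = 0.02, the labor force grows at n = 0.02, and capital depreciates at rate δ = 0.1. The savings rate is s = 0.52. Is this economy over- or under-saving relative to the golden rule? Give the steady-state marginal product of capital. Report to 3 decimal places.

Capital per effective worker breaks even when investment replaces (n + g + δ)·k; here n + g + δ = 0.14.
Steady-state k*: s·k^0.27 = 0.14·k gives k* = (0.52/0.14)^(1/0.73) ≈ 6.0346.
MPK = 0.27·6.0346^(-0.73) ≈ 0.0727.
MPK < n+g+δ = 0.14, so the economy is dynamically inefficient (over-saving).

over-saving; MPK ≈ 0.073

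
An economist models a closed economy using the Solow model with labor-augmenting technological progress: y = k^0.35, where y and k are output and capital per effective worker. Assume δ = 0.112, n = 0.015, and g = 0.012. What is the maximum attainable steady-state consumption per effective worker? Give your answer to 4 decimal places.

c_gold ≈ 1.0687

The effective depreciation rate is n + g + δ = 0.015 + 0.012 + 0.112 = 0.139.
At the golden rule the marginal product of capital equals n+g+δ: 0.35·k^(0.35−1) = 0.139. Solving, k_gold = (0.35/0.139)^(1/0.65) ≈ 4.1400.
y_gold = 4.1400^0.35 ≈ 1.6442.
c_gold = y_gold − (n+g+δ)·k_gold = 1.6442 − 0.139·4.1400 ≈ 1.0687.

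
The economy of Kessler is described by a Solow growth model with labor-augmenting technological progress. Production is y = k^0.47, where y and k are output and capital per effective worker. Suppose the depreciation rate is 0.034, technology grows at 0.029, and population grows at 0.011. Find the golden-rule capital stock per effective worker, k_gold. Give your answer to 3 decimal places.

The effective depreciation rate is n + g + δ = 0.011 + 0.029 + 0.034 = 0.074.
Golden rule sets MPK = n+g+δ: 0.47·k^(0.47−1) = 0.074, so k_gold = (0.47/0.074)^(1/0.53) ≈ 32.7221.

k_gold ≈ 32.722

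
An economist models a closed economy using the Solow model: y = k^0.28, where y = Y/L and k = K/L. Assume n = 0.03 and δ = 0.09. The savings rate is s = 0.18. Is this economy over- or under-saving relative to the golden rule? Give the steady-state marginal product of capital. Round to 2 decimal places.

n + δ = 0.03 + 0.09 = 0.12.
Steady-state k*: s·k^0.28 = 0.12·k gives k* = (0.18/0.12)^(1/0.72) ≈ 1.7562.
MPK = 0.28·1.7562^(-0.72) ≈ 0.1867.
MPK > n+δ = 0.12, so the economy is dynamically efficient (under-saving).

under-saving; MPK ≈ 0.19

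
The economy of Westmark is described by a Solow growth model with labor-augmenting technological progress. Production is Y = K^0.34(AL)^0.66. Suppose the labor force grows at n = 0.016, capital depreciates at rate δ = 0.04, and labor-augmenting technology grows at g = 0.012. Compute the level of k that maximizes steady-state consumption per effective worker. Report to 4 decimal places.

k_gold ≈ 11.4563

The effective depreciation rate is n + g + δ = 0.016 + 0.012 + 0.04 = 0.068.
At the golden rule the marginal product of capital equals n+g+δ: 0.34·k^(0.34−1) = 0.068. Solving, k_gold = (0.34/0.068)^(1/0.66) ≈ 11.4563.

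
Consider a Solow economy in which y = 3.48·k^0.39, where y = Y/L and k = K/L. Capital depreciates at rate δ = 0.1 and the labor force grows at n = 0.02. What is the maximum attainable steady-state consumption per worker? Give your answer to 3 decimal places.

The effective depreciation rate is n + δ = 0.02 + 0.1 = 0.12.
Golden rule sets MPK = n+δ: 0.39·3.48·k^(0.39−1) = 0.12, so k_gold = (0.39·3.48/0.12)^(1/0.61) ≈ 53.3320.
y_gold = 3.48·53.3320^0.39 ≈ 16.4098.
c_gold = y_gold − (n+δ)·k_gold = 16.4098 − 0.12·53.3320 ≈ 10.0100.

c_gold ≈ 10.010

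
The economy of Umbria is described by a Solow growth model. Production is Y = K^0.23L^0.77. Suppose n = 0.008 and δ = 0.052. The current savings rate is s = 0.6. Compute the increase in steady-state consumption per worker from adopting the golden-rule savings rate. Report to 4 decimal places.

Δc ≈ 0.3546

Break-even investment rate: n + δ = 0.008 + 0.052 = 0.06.
Current steady state (s = 0.6): k* = (0.6/0.06)^(1/0.77) ≈ 19.8930, y* = 19.8930^0.23 ≈ 1.9893, c* = (1−0.6)·1.9893 ≈ 0.7957.
Maximizing c = f(k) − (n+δ)·k gives f'(k) = n+δ, i.e. 0.23·k^(0.23−1) = 0.06, so k_gold = (0.23/0.06)^(1/0.77) ≈ 5.7265.
y_gold = 5.7265^0.23 ≈ 1.4939, c_gold = y_gold − 0.06·k_gold ≈ 1.1503.
Gain: Δc = 1.1503 − 0.7957 ≈ 0.3546.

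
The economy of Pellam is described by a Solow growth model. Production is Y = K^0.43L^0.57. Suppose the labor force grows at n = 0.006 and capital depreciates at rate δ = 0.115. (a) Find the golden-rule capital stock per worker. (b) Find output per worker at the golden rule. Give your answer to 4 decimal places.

Capital per worker breaks even when investment replaces (n + δ)·k; here n + δ = 0.121.
Golden rule sets MPK = n+δ: 0.43·k^(0.43−1) = 0.121, so k_gold = (0.43/0.121)^(1/0.57) ≈ 9.2493.
y_gold = 9.2493^0.43 ≈ 2.6027.

(a) k_gold ≈ 9.2493; (b) y_gold ≈ 2.6027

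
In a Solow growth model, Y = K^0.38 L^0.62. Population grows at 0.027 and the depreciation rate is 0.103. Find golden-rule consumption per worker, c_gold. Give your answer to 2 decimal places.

The effective depreciation rate is n + δ = 0.027 + 0.103 = 0.13.
At the golden rule the marginal product of capital equals n+δ: 0.38·k^(0.38−1) = 0.13. Solving, k_gold = (0.38/0.13)^(1/0.62) ≈ 5.6410.
y_gold = 5.6410^0.38 ≈ 1.9298.
c_gold = y_gold − (n+δ)·k_gold = 1.9298 − 0.13·5.6410 ≈ 1.1965.

c_gold ≈ 1.20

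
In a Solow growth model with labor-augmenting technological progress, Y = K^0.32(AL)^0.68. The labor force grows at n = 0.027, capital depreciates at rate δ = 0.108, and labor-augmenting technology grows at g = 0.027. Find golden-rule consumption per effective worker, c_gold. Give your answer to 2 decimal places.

Capital per effective worker breaks even when investment replaces (n + g + δ)·k; here n + g + δ = 0.162.
Maximizing c = f(k) − (n+g+δ)·k gives f'(k) = n+g+δ, i.e. 0.32·k^(0.32−1) = 0.162, so k_gold = (0.32/0.162)^(1/0.68) ≈ 2.7212.
y_gold = 2.7212^0.32 ≈ 1.3776.
c_gold = y_gold − (n+g+δ)·k_gold = 1.3776 − 0.162·2.7212 ≈ 0.9368.

c_gold ≈ 0.94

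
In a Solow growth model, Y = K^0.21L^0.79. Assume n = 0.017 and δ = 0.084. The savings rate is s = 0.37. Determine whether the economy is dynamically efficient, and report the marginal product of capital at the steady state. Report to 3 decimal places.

The effective depreciation rate is n + δ = 0.017 + 0.084 = 0.101.
Steady-state k*: s·k^0.21 = 0.101·k gives k* = (0.37/0.101)^(1/0.79) ≈ 5.1734.
MPK = 0.21·5.1734^(-0.79) ≈ 0.0573.
MPK < n+δ = 0.101, so the economy is dynamically inefficient (over-saving).

dynamically inefficient; MPK ≈ 0.057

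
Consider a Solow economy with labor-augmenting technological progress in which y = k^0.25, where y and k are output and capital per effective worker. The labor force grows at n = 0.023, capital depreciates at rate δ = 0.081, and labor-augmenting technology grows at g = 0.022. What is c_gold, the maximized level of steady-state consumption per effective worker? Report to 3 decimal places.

c_gold ≈ 0.942

n + g + δ = 0.023 + 0.022 + 0.081 = 0.126.
Golden rule sets MPK = n+g+δ: 0.25·k^(0.25−1) = 0.126, so k_gold = (0.25/0.126)^(1/0.75) ≈ 2.4932.
y_gold = 2.4932^0.25 ≈ 1.2566.
c_gold = y_gold − (n+g+δ)·k_gold = 1.2566 − 0.126·2.4932 ≈ 0.9424.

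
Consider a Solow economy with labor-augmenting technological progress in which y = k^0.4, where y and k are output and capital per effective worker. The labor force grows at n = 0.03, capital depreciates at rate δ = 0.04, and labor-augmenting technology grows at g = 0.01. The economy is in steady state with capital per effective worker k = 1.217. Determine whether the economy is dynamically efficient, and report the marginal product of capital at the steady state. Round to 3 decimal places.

dynamically efficient; MPK ≈ 0.356

Capital per effective worker breaks even when investment replaces (n + g + δ)·k; here n + g + δ = 0.08.
MPK = 0.4·k^(0.4−1) = 0.4·1.217^(-0.6) ≈ 0.3555.
MPK > 0.08, so the economy is dynamically efficient (under-saving).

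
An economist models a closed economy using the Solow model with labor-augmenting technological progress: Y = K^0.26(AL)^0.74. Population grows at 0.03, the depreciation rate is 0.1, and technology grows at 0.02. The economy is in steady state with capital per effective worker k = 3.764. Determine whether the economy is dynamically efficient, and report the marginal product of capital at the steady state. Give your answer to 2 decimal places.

n + g + δ = 0.03 + 0.02 + 0.1 = 0.15.
MPK = 0.26·k^(0.26−1) = 0.26·3.764^(-0.74) ≈ 0.0975.
MPK < 0.15, so the economy is dynamically inefficient (over-saving).

dynamically inefficient; MPK ≈ 0.10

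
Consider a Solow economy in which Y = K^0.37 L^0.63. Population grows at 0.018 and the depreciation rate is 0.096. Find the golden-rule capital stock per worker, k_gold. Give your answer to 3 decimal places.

Break-even investment rate: n + δ = 0.018 + 0.096 = 0.114.
At the golden rule the marginal product of capital equals n+δ: 0.37·k^(0.37−1) = 0.114. Solving, k_gold = (0.37/0.114)^(1/0.63) ≈ 6.4801.

k_gold ≈ 6.480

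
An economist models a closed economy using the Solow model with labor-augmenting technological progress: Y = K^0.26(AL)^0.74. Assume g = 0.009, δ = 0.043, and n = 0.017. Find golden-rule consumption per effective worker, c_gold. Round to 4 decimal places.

c_gold ≈ 1.1794

n + g + δ = 0.017 + 0.009 + 0.043 = 0.069.
Golden rule sets MPK = n+g+δ: 0.26·k^(0.26−1) = 0.069, so k_gold = (0.26/0.069)^(1/0.74) ≈ 6.0055.
y_gold = 6.0055^0.26 ≈ 1.5938.
c_gold = y_gold − (n+g+δ)·k_gold = 1.5938 − 0.069·6.0055 ≈ 1.1794.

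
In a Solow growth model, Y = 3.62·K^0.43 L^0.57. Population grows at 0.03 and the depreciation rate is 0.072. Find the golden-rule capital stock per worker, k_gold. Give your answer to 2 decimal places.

k_gold ≈ 119.25

Capital per worker breaks even when investment replaces (n + δ)·k; here n + δ = 0.102.
Golden rule sets MPK = n+δ: 0.43·3.62·k^(0.43−1) = 0.102, so k_gold = (0.43·3.62/0.102)^(1/0.57) ≈ 119.2479.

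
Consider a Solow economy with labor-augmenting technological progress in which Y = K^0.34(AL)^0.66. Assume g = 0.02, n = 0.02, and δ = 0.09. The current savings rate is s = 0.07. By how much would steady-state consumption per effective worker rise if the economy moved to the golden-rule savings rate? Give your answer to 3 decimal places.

Δc ≈ 0.407

The effective depreciation rate is n + g + δ = 0.02 + 0.02 + 0.09 = 0.13.
Current steady state (s = 0.07): k* = (0.07/0.13)^(1/0.66) ≈ 0.3914, y* = 0.3914^0.34 ≈ 0.7269, c* = (1−0.07)·0.7269 ≈ 0.6761.
Setting f'(k) = n+g+δ gives 0.34·k^(0.34−1) = 0.13, hence k_gold = (0.34/0.13)^(1/0.66) ≈ 4.2917.
y_gold = 4.2917^0.34 ≈ 1.6409, c_gold = y_gold − 0.13·k_gold ≈ 1.0830.
Gain: Δc = 1.0830 − 0.6761 ≈ 0.4070.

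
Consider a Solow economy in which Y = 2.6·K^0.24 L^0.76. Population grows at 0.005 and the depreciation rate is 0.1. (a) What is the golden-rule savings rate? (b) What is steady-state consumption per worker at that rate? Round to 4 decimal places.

Break-even investment rate: n + δ = 0.005 + 0.1 = 0.105.
For Cobb-Douglas, s_gold equals capital's share: s_gold = 0.24.
At the golden rule the marginal product of capital equals n+δ: 0.24·2.6·k^(0.24−1) = 0.105. Solving, k_gold = (0.24·2.6/0.105)^(1/0.76) ≈ 10.4331.
y_gold = 2.6·10.4331^0.24 ≈ 4.5645; c_gold = (1−0.24)·y_gold ≈ 3.4690.

(a) s_gold = 0.2400; (b) c_gold ≈ 3.4690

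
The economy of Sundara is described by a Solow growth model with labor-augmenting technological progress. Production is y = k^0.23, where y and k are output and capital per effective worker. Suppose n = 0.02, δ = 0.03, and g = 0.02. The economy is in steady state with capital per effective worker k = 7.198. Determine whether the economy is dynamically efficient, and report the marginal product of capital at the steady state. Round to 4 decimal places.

The effective depreciation rate is n + g + δ = 0.02 + 0.02 + 0.03 = 0.07.
MPK = 0.23·k^(0.23−1) = 0.23·7.198^(-0.77) ≈ 0.0503.
MPK < 0.07, so the economy is dynamically inefficient (over-saving).

dynamically inefficient; MPK ≈ 0.0503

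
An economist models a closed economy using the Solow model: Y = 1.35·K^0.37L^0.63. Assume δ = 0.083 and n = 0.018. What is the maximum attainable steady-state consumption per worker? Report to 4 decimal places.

c_gold ≈ 2.1746

Capital per worker breaks even when investment replaces (n + δ)·k; here n + δ = 0.101.
At the golden rule the marginal product of capital equals n+δ: 0.37·1.35·k^(0.37−1) = 0.101. Solving, k_gold = (0.37·1.35/0.101)^(1/0.63) ≈ 12.6452.
y_gold = 1.35·12.6452^0.37 ≈ 3.4518.
c_gold = y_gold − (n+δ)·k_gold = 3.4518 − 0.101·12.6452 ≈ 2.1746.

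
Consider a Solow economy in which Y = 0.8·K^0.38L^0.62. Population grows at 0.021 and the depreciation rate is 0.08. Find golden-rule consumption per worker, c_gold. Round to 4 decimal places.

c_gold ≈ 0.9745

Break-even investment rate: n + δ = 0.021 + 0.08 = 0.101.
Setting f'(k) = n+δ gives 0.38·0.8·k^(0.38−1) = 0.101, hence k_gold = (0.38·0.8/0.101)^(1/0.62) ≈ 5.9137.
y_gold = 0.8·5.9137^0.38 ≈ 1.5718.
c_gold = y_gold − (n+δ)·k_gold = 1.5718 − 0.101·5.9137 ≈ 0.9745.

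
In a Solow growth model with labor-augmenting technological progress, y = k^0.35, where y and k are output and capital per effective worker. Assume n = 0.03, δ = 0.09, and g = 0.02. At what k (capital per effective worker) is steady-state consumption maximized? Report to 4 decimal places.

n + g + δ = 0.03 + 0.02 + 0.09 = 0.14.
Setting f'(k) = n+g+δ gives 0.35·k^(0.35−1) = 0.14, hence k_gold = (0.35/0.14)^(1/0.65) ≈ 4.0946.

k_gold ≈ 4.0946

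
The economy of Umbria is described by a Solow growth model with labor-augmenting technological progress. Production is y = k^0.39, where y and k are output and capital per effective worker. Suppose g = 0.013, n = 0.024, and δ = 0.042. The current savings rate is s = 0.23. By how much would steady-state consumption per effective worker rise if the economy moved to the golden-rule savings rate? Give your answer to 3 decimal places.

Δc ≈ 0.168

n + g + δ = 0.024 + 0.013 + 0.042 = 0.079.
Current steady state (s = 0.23): k* = (0.23/0.079)^(1/0.61) ≈ 5.7653, y* = 5.7653^0.39 ≈ 1.9803, c* = (1−0.23)·1.9803 ≈ 1.5248.
Golden rule sets MPK = n+g+δ: 0.39·k^(0.39−1) = 0.079, so k_gold = (0.39/0.079)^(1/0.61) ≈ 13.7020.
y_gold = 13.7020^0.39 ≈ 2.7755, c_gold = y_gold − 0.079·k_gold ≈ 1.6931.
Gain: Δc = 1.6931 − 1.5248 ≈ 0.1683.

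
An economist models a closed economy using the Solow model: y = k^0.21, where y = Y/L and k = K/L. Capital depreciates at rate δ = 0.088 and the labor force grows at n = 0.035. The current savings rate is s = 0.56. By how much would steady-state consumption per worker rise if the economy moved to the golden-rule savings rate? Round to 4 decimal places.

Capital per worker breaks even when investment replaces (n + δ)·k; here n + δ = 0.123.
Current steady state (s = 0.56): k* = (0.56/0.123)^(1/0.79) ≈ 6.8119, y* = 6.8119^0.21 ≈ 1.4962, c* = (1−0.56)·1.4962 ≈ 0.6583.
Golden rule sets MPK = n+δ: 0.21·k^(0.21−1) = 0.123, so k_gold = (0.21/0.123)^(1/0.79) ≈ 1.9682.
y_gold = 1.9682^0.21 ≈ 1.1528, c_gold = y_gold − 0.123·k_gold ≈ 0.9107.
Gain: Δc = 0.9107 − 0.6583 ≈ 0.2524.

Δc ≈ 0.2524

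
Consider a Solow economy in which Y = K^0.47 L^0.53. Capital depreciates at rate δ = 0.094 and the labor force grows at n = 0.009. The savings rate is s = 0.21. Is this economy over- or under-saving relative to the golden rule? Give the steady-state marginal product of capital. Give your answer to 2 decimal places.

Break-even investment rate: n + δ = 0.009 + 0.094 = 0.103.
Steady-state k*: s·k^0.47 = 0.103·k gives k* = (0.21/0.103)^(1/0.53) ≈ 3.8348.
MPK = 0.47·3.8348^(-0.53) ≈ 0.2305.
MPK > n+δ = 0.103, so the economy is dynamically efficient (under-saving).

under-saving; MPK ≈ 0.23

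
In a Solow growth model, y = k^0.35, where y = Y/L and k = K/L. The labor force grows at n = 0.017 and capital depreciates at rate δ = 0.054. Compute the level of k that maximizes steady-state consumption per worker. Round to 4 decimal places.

Capital per worker breaks even when investment replaces (n + δ)·k; here n + δ = 0.071.
Maximizing c = f(k) − (n+δ)·k gives f'(k) = n+δ, i.e. 0.35·k^(0.35−1) = 0.071, so k_gold = (0.35/0.071)^(1/0.65) ≈ 11.6375.

k_gold ≈ 11.6375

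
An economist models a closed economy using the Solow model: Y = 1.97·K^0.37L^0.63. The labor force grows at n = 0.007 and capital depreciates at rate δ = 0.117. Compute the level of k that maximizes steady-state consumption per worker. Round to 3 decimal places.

n + δ = 0.007 + 0.117 = 0.124.
Golden rule sets MPK = n+δ: 0.37·1.97·k^(0.37−1) = 0.124, so k_gold = (0.37·1.97/0.124)^(1/0.63) ≈ 16.6351.

k_gold ≈ 16.635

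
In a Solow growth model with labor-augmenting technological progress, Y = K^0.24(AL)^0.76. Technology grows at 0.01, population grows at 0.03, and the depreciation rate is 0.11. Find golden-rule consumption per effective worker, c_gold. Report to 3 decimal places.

c_gold ≈ 0.882

Break-even investment rate: n + g + δ = 0.03 + 0.01 + 0.11 = 0.15.
Maximizing c = f(k) − (n+g+δ)·k gives f'(k) = n+g+δ, i.e. 0.24·k^(0.24−1) = 0.15, so k_gold = (0.24/0.15)^(1/0.76) ≈ 1.8560.
y_gold = 1.8560^0.24 ≈ 1.1600.
c_gold = y_gold − (n+g+δ)·k_gold = 1.1600 − 0.15·1.8560 ≈ 0.8816.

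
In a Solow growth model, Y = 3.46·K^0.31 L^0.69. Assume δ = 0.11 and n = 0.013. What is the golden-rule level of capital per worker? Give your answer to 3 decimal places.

The effective depreciation rate is n + δ = 0.013 + 0.11 = 0.123.
At the golden rule the marginal product of capital equals n+δ: 0.31·3.46·k^(0.31−1) = 0.123. Solving, k_gold = (0.31·3.46/0.123)^(1/0.69) ≈ 23.0723.

k_gold ≈ 23.072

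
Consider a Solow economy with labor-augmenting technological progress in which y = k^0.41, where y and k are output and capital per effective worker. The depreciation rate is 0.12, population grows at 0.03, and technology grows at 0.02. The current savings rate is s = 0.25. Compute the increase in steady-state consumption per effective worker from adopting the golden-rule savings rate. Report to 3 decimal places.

The effective depreciation rate is n + g + δ = 0.03 + 0.02 + 0.12 = 0.17.
Current steady state (s = 0.25): k* = (0.25/0.17)^(1/0.59) ≈ 1.9226, y* = 1.9226^0.41 ≈ 1.3074, c* = (1−0.25)·1.3074 ≈ 0.9805.
Maximizing c = f(k) − (n+g+δ)·k gives f'(k) = n+g+δ, i.e. 0.41·k^(0.41−1) = 0.17, so k_gold = (0.41/0.17)^(1/0.59) ≈ 4.4466.
y_gold = 4.4466^0.41 ≈ 1.8437, c_gold = y_gold − 0.17·k_gold ≈ 1.0878.
Gain: Δc = 1.0878 − 0.9805 ≈ 0.1073.

Δc ≈ 0.107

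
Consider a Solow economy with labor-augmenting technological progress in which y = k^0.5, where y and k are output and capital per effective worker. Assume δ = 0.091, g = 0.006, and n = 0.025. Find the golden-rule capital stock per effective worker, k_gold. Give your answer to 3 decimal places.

Capital per effective worker breaks even when investment replaces (n + g + δ)·k; here n + g + δ = 0.122.
Maximizing c = f(k) − (n+g+δ)·k gives f'(k) = n+g+δ, i.e. 0.5·k^(0.5−1) = 0.122, so k_gold = (0.5/0.122)^(1/0.5) ≈ 16.7966.

k_gold ≈ 16.797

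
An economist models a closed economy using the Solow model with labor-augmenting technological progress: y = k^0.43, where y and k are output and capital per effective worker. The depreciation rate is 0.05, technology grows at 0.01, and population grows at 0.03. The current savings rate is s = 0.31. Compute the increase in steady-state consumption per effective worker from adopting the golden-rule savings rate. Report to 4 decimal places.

Δc ≈ 0.1006

n + g + δ = 0.03 + 0.01 + 0.05 = 0.09.
Current steady state (s = 0.31): k* = (0.31/0.09)^(1/0.57) ≈ 8.7562, y* = 8.7562^0.43 ≈ 2.5421, c* = (1−0.31)·2.5421 ≈ 1.7541.
At the golden rule the marginal product of capital equals n+g+δ: 0.43·k^(0.43−1) = 0.09. Solving, k_gold = (0.43/0.09)^(1/0.57) ≈ 15.5462.
y_gold = 15.5462^0.43 ≈ 3.2539, c_gold = y_gold − 0.09·k_gold ≈ 1.8547.
Gain: Δc = 1.8547 − 1.7541 ≈ 0.1006.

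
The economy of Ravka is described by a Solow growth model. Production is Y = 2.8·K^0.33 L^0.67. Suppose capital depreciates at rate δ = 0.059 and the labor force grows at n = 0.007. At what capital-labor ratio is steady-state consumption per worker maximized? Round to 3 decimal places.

Break-even investment rate: n + δ = 0.007 + 0.059 = 0.066.
Golden rule sets MPK = n+δ: 0.33·2.8·k^(0.33−1) = 0.066, so k_gold = (0.33·2.8/0.066)^(1/0.67) ≈ 51.3616.

k_gold ≈ 51.362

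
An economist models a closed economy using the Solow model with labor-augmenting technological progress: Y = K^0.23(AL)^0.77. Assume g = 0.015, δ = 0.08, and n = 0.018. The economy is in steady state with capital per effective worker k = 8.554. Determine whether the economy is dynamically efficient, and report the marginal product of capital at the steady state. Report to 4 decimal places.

n + g + δ = 0.018 + 0.015 + 0.08 = 0.113.
MPK = 0.23·k^(0.23−1) = 0.23·8.554^(-0.77) ≈ 0.0441.
MPK < 0.113, so the economy is dynamically inefficient (over-saving).

dynamically inefficient; MPK ≈ 0.0441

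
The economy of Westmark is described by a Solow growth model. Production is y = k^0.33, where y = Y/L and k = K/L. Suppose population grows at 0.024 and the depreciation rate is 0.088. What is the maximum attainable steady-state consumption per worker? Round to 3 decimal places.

c_gold ≈ 1.141

The effective depreciation rate is n + δ = 0.024 + 0.088 = 0.112.
Setting f'(k) = n+δ gives 0.33·k^(0.33−1) = 0.112, hence k_gold = (0.33/0.112)^(1/0.67) ≈ 5.0170.
y_gold = 5.0170^0.33 ≈ 1.7027.
c_gold = y_gold − (n+δ)·k_gold = 1.7027 − 0.112·5.0170 ≈ 1.1408.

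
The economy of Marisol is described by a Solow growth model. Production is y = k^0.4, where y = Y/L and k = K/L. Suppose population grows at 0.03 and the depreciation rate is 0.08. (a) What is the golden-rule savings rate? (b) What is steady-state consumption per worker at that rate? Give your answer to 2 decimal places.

(a) s_gold = 0.40; (b) c_gold ≈ 1.42

The effective depreciation rate is n + δ = 0.03 + 0.08 = 0.11.
For Cobb-Douglas, s_gold equals capital's share: s_gold = 0.4.
Golden rule sets MPK = n+δ: 0.4·k^(0.4−1) = 0.11, so k_gold = (0.4/0.11)^(1/0.6) ≈ 8.5990.
y_gold = 8.5990^0.4 ≈ 2.3647; c_gold = (1−0.4)·y_gold ≈ 1.4188.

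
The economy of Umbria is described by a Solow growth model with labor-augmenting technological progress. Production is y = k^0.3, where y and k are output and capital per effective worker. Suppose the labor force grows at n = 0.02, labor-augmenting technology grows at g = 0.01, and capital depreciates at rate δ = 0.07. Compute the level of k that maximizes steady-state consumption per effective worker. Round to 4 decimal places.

k_gold ≈ 4.8040

The effective depreciation rate is n + g + δ = 0.02 + 0.01 + 0.07 = 0.1.
Setting f'(k) = n+g+δ gives 0.3·k^(0.3−1) = 0.1, hence k_gold = (0.3/0.1)^(1/0.7) ≈ 4.8040.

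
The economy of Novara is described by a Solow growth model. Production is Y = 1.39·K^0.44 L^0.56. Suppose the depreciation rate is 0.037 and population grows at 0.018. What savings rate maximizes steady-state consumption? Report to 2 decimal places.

The effective depreciation rate is n + δ = 0.018 + 0.037 = 0.055.
At the golden rule MPK = n+δ, and in any Cobb-Douglas steady state s = (n+δ)·k/y = MPK·k/y = capital's share 0.44.

s_gold = 0.44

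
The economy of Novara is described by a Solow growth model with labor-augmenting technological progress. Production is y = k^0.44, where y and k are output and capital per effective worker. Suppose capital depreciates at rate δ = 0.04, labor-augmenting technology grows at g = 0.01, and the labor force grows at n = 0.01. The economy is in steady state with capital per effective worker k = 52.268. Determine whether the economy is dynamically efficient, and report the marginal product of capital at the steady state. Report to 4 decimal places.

dynamically inefficient; MPK ≈ 0.0480

The effective depreciation rate is n + g + δ = 0.01 + 0.01 + 0.04 = 0.06.
MPK = 0.44·k^(0.44−1) = 0.44·52.268^(-0.56) ≈ 0.0480.
MPK < 0.06, so the economy is dynamically inefficient (over-saving).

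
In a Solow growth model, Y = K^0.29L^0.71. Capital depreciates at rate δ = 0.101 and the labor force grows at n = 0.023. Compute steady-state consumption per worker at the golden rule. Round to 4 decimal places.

n + δ = 0.023 + 0.101 = 0.124.
Golden rule sets MPK = n+δ: 0.29·k^(0.29−1) = 0.124, so k_gold = (0.29/0.124)^(1/0.71) ≈ 3.3089.
y_gold = 3.3089^0.29 ≈ 1.4148.
c_gold = y_gold − (n+δ)·k_gold = 1.4148 − 0.124·3.3089 ≈ 1.0045.

c_gold ≈ 1.0045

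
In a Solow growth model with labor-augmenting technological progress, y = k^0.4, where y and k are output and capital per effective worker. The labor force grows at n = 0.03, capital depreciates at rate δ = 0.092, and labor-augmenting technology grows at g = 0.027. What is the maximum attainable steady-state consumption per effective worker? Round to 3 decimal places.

The effective depreciation rate is n + g + δ = 0.03 + 0.027 + 0.092 = 0.149.
Golden rule sets MPK = n+g+δ: 0.4·k^(0.4−1) = 0.149, so k_gold = (0.4/0.149)^(1/0.6) ≈ 5.1855.
y_gold = 5.1855^0.4 ≈ 1.9316.
c_gold = y_gold − (n+g+δ)·k_gold = 1.9316 − 0.149·5.1855 ≈ 1.1590.

c_gold ≈ 1.159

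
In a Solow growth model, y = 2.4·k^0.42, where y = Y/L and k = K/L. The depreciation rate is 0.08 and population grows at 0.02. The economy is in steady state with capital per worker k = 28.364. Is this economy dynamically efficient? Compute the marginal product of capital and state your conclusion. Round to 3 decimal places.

n + δ = 0.02 + 0.08 = 0.1.
MPK = 0.42·2.4·k^(0.42−1) = 0.42·2.4·28.364^(-0.58) ≈ 0.1448.
MPK > 0.1, so the economy is dynamically efficient (under-saving).

dynamically efficient; MPK ≈ 0.145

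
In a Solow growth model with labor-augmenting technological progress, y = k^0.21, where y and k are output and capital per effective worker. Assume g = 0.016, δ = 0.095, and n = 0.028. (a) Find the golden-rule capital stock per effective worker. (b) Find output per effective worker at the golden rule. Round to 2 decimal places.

n + g + δ = 0.028 + 0.016 + 0.095 = 0.139.
At the golden rule the marginal product of capital equals n+g+δ: 0.21·k^(0.21−1) = 0.139. Solving, k_gold = (0.21/0.139)^(1/0.79) ≈ 1.6859.
y_gold = 1.6859^0.21 ≈ 1.1159.

(a) k_gold ≈ 1.69; (b) y_gold ≈ 1.12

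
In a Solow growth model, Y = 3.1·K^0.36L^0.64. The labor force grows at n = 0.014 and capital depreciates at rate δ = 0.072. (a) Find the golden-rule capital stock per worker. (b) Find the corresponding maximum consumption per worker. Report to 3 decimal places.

Capital per worker breaks even when investment replaces (n + δ)·k; here n + δ = 0.086.
Maximizing c = f(k) − (n+δ)·k gives f'(k) = n+δ, i.e. 0.36·3.1·k^(0.36−1) = 0.086, so k_gold = (0.36·3.1/0.086)^(1/0.64) ≈ 54.8683.
y_gold = 3.1·54.8683^0.36 ≈ 13.1074; c_gold = y_gold − 0.086·k_gold ≈ 8.3888.

(a) k_gold ≈ 54.868; (b) c_gold ≈ 8.389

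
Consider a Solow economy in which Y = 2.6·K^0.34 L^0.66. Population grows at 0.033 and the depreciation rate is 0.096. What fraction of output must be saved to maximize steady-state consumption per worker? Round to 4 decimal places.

Break-even investment rate: n + δ = 0.033 + 0.096 = 0.129.
At the golden rule MPK = n+δ, and in any Cobb-Douglas steady state s = (n+δ)·k/y = MPK·k/y = capital's share 0.34.

s_gold = 0.3400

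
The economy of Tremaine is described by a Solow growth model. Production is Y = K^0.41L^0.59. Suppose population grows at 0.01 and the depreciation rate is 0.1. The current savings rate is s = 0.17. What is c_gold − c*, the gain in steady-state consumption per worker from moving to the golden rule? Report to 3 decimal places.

Δc ≈ 0.349

Capital per worker breaks even when investment replaces (n + δ)·k; here n + δ = 0.11.
Current steady state (s = 0.17): k* = (0.17/0.11)^(1/0.59) ≈ 2.0914, y* = 2.0914^0.41 ≈ 1.3533, c* = (1−0.17)·1.3533 ≈ 1.1232.
At the golden rule the marginal product of capital equals n+δ: 0.41·k^(0.41−1) = 0.11. Solving, k_gold = (0.41/0.11)^(1/0.59) ≈ 9.2995.
y_gold = 9.2995^0.41 ≈ 2.4950, c_gold = y_gold − 0.11·k_gold ≈ 1.4720.
Gain: Δc = 1.4720 − 1.1232 ≈ 0.3488.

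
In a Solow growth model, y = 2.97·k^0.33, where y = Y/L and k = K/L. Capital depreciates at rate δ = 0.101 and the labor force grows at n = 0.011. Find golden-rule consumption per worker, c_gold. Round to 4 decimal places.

c_gold ≈ 5.7920

Capital per worker breaks even when investment replaces (n + δ)·k; here n + δ = 0.112.
At the golden rule the marginal product of capital equals n+δ: 0.33·2.97·k^(0.33−1) = 0.112. Solving, k_gold = (0.33·2.97/0.112)^(1/0.67) ≈ 25.4711.
y_gold = 2.97·25.4711^0.33 ≈ 8.6447.
c_gold = y_gold − (n+δ)·k_gold = 8.6447 − 0.112·25.4711 ≈ 5.7920.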